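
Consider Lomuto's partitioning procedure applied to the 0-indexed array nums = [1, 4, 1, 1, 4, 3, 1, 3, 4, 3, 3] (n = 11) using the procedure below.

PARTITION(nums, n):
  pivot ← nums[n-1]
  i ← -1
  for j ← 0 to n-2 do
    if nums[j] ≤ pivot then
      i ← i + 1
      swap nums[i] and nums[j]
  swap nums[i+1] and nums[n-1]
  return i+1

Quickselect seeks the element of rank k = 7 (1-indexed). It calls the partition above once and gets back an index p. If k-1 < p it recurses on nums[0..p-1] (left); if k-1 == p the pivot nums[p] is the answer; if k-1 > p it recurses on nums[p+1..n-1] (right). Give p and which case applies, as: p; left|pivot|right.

7; left

pivot=3, i=-1
j=0: 1≤3, i=0, swap(0,0) ⇒ [1, 4, 1, 1, 4, 3, 1, 3, 4, 3, 3]
j=1: 4>3, skip
j=2: 1≤3, i=1, swap(1,2) ⇒ [1, 1, 4, 1, 4, 3, 1, 3, 4, 3, 3]
j=3: 1≤3, i=2, swap(2,3) ⇒ [1, 1, 1, 4, 4, 3, 1, 3, 4, 3, 3]
j=4: 4>3, skip
j=5: 3≤3, i=3, swap(3,5) ⇒ [1, 1, 1, 3, 4, 4, 1, 3, 4, 3, 3]
j=6: 1≤3, i=4, swap(4,6) ⇒ [1, 1, 1, 3, 1, 4, 4, 3, 4, 3, 3]
j=7: 3≤3, i=5, swap(5,7) ⇒ [1, 1, 1, 3, 1, 3, 4, 4, 4, 3, 3]
j=8: 4>3, skip
j=9: 3≤3, i=6, swap(6,9) ⇒ [1, 1, 1, 3, 1, 3, 3, 4, 4, 4, 3]
swap(7,10) ⇒ [1, 1, 1, 3, 1, 3, 3, 3, 4, 4, 4]; return 7
p = 7; k-1 = 6 < 7 ⇒ left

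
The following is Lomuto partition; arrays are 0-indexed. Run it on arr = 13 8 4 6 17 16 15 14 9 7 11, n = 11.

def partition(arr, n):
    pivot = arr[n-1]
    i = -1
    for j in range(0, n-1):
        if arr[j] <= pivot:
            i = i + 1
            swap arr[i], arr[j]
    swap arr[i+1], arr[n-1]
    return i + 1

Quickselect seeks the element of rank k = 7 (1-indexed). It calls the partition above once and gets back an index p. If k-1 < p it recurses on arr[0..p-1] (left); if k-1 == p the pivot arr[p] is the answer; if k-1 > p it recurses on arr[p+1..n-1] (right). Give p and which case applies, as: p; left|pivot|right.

pivot=11, i=-1
j=0: 13>11, skip
j=1: 8≤11, i=0, swap(0,1) ⇒ 8 13 4 6 17 16 15 14 9 7 11
j=2: 4≤11, i=1, swap(1,2) ⇒ 8 4 13 6 17 16 15 14 9 7 11
j=3: 6≤11, i=2, swap(2,3) ⇒ 8 4 6 13 17 16 15 14 9 7 11
j=4: 17>11, skip
j=5: 16>11, skip
j=6: 15>11, skip
j=7: 14>11, skip
j=8: 9≤11, i=3, swap(3,8) ⇒ 8 4 6 9 17 16 15 14 13 7 11
j=9: 7≤11, i=4, swap(4,9) ⇒ 8 4 6 9 7 16 15 14 13 17 11
swap(5,10) ⇒ 8 4 6 9 7 11 15 14 13 17 16; return 5
p = 5; k-1 = 6 > 5 ⇒ right

5; right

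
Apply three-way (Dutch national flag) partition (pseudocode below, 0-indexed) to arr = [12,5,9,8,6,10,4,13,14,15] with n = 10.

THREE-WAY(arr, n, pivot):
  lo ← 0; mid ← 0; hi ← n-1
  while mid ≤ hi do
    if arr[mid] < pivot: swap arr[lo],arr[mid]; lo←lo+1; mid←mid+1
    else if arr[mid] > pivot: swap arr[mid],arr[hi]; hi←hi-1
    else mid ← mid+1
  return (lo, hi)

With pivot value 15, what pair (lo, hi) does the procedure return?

lo=0 mid=0 hi=9
12<15: swap(0,0), lo=1 mid=1 ⇒ [12,5,9,8,6,10,4,13,14,15]
5<15: swap(1,1), lo=2 mid=2 ⇒ [12,5,9,8,6,10,4,13,14,15]
9<15: swap(2,2), lo=3 mid=3 ⇒ [12,5,9,8,6,10,4,13,14,15]
8<15: swap(3,3), lo=4 mid=4 ⇒ [12,5,9,8,6,10,4,13,14,15]
6<15: swap(4,4), lo=5 mid=5 ⇒ [12,5,9,8,6,10,4,13,14,15]
10<15: swap(5,5), lo=6 mid=6 ⇒ [12,5,9,8,6,10,4,13,14,15]
4<15: swap(6,6), lo=7 mid=7 ⇒ [12,5,9,8,6,10,4,13,14,15]
13<15: swap(7,7), lo=8 mid=8 ⇒ [12,5,9,8,6,10,4,13,14,15]
14<15: swap(8,8), lo=9 mid=9 ⇒ [12,5,9,8,6,10,4,13,14,15]
15=15: mid=10
done. lo=9 hi=9; arr=[12,5,9,8,6,10,4,13,14,15]

(9, 9)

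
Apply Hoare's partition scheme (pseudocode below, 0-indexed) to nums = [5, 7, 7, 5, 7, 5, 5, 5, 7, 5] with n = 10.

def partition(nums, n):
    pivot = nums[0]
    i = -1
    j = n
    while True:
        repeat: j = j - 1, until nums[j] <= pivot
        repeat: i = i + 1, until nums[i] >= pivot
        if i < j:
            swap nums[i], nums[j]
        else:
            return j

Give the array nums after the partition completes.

pivot = nums[0] = 5; i = -1, j = 10
j→9 (nums[9]=5≤5), i→0 (nums[0]=5≥5); i<j, swap → [5, 7, 7, 5, 7, 5, 5, 5, 7, 5]
j→7 (nums[7]=5≤5), i→1 (nums[1]=7≥5); i<j, swap → [5, 5, 7, 5, 7, 5, 5, 7, 7, 5]
j→6 (nums[6]=5≤5), i→2 (nums[2]=7≥5); i<j, swap → [5, 5, 5, 5, 7, 5, 7, 7, 7, 5]
j→5 (nums[5]=5≤5), i→3 (nums[3]=5≥5); i<j, swap → [5, 5, 5, 5, 7, 5, 7, 7, 7, 5]
j→3, i→4; i≥j, return j=3. nums = [5, 5, 5, 5, 7, 5, 7, 7, 7, 5]

[5, 5, 5, 5, 7, 5, 7, 7, 7, 5]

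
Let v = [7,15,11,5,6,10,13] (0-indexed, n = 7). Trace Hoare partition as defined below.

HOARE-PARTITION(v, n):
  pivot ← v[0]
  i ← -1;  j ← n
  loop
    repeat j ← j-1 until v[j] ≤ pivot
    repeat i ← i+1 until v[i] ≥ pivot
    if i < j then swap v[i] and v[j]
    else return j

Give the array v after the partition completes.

pivot = v[0] = 7; i = -1, j = 7
j→4 (v[4]=6≤7), i→0 (v[0]=7≥7); i<j, swap → [6,15,11,5,7,10,13]
j→3 (v[3]=5≤7), i→1 (v[1]=15≥7); i<j, swap → [6,5,11,15,7,10,13]
j→1, i→2; i≥j, return j=1. v = [6,5,11,15,7,10,13]

[6,5,11,15,7,10,13]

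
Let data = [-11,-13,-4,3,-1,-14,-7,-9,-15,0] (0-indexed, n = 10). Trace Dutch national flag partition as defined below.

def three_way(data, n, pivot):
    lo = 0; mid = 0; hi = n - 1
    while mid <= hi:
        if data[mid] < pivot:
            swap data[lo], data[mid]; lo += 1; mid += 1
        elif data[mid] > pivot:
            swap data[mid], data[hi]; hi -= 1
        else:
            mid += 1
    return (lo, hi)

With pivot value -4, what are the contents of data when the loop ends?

[-11,-13,-15,-9,-14,-7,-4,-1,0,3]

pivot = -4; lo=0, mid=0, hi=9
data[mid]=-11<-4: swap data[0],data[0]; lo=1,mid=1 → [-11,-13,-4,3,-1,-14,-7,-9,-15,0]
data[mid]=-13<-4: swap data[1],data[1]; lo=2,mid=2 → [-11,-13,-4,3,-1,-14,-7,-9,-15,0]
data[mid]=-4=-4: mid=3
data[mid]=3>-4: swap data[3],data[9]; hi=8 → [-11,-13,-4,0,-1,-14,-7,-9,-15,3]
data[mid]=0>-4: swap data[3],data[8]; hi=7 → [-11,-13,-4,-15,-1,-14,-7,-9,0,3]
data[mid]=-15<-4: swap data[2],data[3]; lo=3,mid=4 → [-11,-13,-15,-4,-1,-14,-7,-9,0,3]
data[mid]=-1>-4: swap data[4],data[7]; hi=6 → [-11,-13,-15,-4,-9,-14,-7,-1,0,3]
data[mid]=-9<-4: swap data[3],data[4]; lo=4,mid=5 → [-11,-13,-15,-9,-4,-14,-7,-1,0,3]
data[mid]=-14<-4: swap data[4],data[5]; lo=5,mid=6 → [-11,-13,-15,-9,-14,-4,-7,-1,0,3]
data[mid]=-7<-4: swap data[5],data[6]; lo=6,mid=7 → [-11,-13,-15,-9,-14,-7,-4,-1,0,3]
end: lo=6, hi=6; data = [-11,-13,-15,-9,-14,-7,-4,-1,0,3]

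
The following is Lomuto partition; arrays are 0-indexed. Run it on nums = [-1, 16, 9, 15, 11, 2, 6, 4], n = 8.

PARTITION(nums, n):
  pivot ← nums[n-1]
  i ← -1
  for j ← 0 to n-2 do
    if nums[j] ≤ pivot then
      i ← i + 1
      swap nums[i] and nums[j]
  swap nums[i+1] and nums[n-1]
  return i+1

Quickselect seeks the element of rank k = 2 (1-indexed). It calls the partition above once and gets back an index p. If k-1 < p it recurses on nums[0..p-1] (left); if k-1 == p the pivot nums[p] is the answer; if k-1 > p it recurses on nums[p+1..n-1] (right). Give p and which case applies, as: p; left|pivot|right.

2; left

pivot=4, i=-1
j=0: -1≤4, i=0, swap(0,0) ⇒ [-1, 16, 9, 15, 11, 2, 6, 4]
j=1: 16>4, skip
j=2: 9>4, skip
j=3: 15>4, skip
j=4: 11>4, skip
j=5: 2≤4, i=1, swap(1,5) ⇒ [-1, 2, 9, 15, 11, 16, 6, 4]
j=6: 6>4, skip
swap(2,7) ⇒ [-1, 2, 4, 15, 11, 16, 6, 9]; return 2
p = 2; k-1 = 1 < 2 ⇒ left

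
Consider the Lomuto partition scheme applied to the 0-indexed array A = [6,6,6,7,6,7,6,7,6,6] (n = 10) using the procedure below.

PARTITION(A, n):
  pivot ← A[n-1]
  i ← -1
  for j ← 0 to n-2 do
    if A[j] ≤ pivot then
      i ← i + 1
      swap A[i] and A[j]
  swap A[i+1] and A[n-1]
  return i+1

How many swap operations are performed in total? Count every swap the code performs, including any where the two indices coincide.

7

pivot=6, i=-1
j=0: 6≤6, i=0, swap(0,0) ⇒ [6,6,6,7,6,7,6,7,6,6]
j=1: 6≤6, i=1, swap(1,1) ⇒ [6,6,6,7,6,7,6,7,6,6]
j=2: 6≤6, i=2, swap(2,2) ⇒ [6,6,6,7,6,7,6,7,6,6]
j=3: 7>6, skip
j=4: 6≤6, i=3, swap(3,4) ⇒ [6,6,6,6,7,7,6,7,6,6]
j=5: 7>6, skip
j=6: 6≤6, i=4, swap(4,6) ⇒ [6,6,6,6,6,7,7,7,6,6]
j=7: 7>6, skip
j=8: 6≤6, i=5, swap(5,8) ⇒ [6,6,6,6,6,6,7,7,7,6]
swap(6,9) ⇒ [6,6,6,6,6,6,6,7,7,7]; return 6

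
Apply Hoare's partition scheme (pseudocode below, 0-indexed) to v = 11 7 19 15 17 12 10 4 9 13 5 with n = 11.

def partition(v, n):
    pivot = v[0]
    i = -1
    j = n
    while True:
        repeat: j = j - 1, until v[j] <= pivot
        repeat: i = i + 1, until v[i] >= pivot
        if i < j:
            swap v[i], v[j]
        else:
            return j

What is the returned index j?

4

pivot = v[0] = 11; i = -1, j = 11
j→10 (v[10]=5≤11), i→0 (v[0]=11≥11); i<j, swap → 5 7 19 15 17 12 10 4 9 13 11
j→8 (v[8]=9≤11), i→2 (v[2]=19≥11); i<j, swap → 5 7 9 15 17 12 10 4 19 13 11
j→7 (v[7]=4≤11), i→3 (v[3]=15≥11); i<j, swap → 5 7 9 4 17 12 10 15 19 13 11
j→6 (v[6]=10≤11), i→4 (v[4]=17≥11); i<j, swap → 5 7 9 4 10 12 17 15 19 13 11
j→4, i→5; i≥j, return j=4. v = 5 7 9 4 10 12 17 15 19 13 11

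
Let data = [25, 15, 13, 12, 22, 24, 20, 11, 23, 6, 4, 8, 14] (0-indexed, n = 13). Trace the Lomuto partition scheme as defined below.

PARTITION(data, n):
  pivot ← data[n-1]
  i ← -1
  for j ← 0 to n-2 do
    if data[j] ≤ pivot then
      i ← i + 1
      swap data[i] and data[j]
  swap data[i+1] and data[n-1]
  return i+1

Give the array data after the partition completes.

pivot = data[12] = 14; i = -1
j=0: data[0]=25 > 14 → no swap
j=1: data[1]=15 > 14 → no swap
j=2: data[2]=13 ≤ 14 → i=0, swap data[0],data[2] → [13, 15, 25, 12, 22, 24, 20, 11, 23, 6, 4, 8, 14]
j=3: data[3]=12 ≤ 14 → i=1, swap data[1],data[3] → [13, 12, 25, 15, 22, 24, 20, 11, 23, 6, 4, 8, 14]
j=4: data[4]=22 > 14 → no swap
j=5: data[5]=24 > 14 → no swap
j=6: data[6]=20 > 14 → no swap
j=7: data[7]=11 ≤ 14 → i=2, swap data[2],data[7] → [13, 12, 11, 15, 22, 24, 20, 25, 23, 6, 4, 8, 14]
j=8: data[8]=23 > 14 → no swap
j=9: data[9]=6 ≤ 14 → i=3, swap data[3],data[9] → [13, 12, 11, 6, 22, 24, 20, 25, 23, 15, 4, 8, 14]
j=10: data[10]=4 ≤ 14 → i=4, swap data[4],data[10] → [13, 12, 11, 6, 4, 24, 20, 25, 23, 15, 22, 8, 14]
j=11: data[11]=8 ≤ 14 → i=5, swap data[5],data[11] → [13, 12, 11, 6, 4, 8, 20, 25, 23, 15, 22, 24, 14]
final swap data[6],data[12] → [13, 12, 11, 6, 4, 8, 14, 25, 23, 15, 22, 24, 20]; return 6

[13, 12, 11, 6, 4, 8, 14, 25, 23, 15, 22, 24, 20]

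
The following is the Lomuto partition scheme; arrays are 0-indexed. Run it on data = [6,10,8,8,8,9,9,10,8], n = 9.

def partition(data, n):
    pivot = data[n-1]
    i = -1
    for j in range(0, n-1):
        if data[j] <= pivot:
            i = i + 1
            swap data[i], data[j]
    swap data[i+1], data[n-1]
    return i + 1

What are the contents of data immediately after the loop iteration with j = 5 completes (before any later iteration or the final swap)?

pivot=8, i=-1
j=0: 6≤8, i=0, swap(0,0) ⇒ [6,10,8,8,8,9,9,10,8]
j=1: 10>8, skip
j=2: 8≤8, i=1, swap(1,2) ⇒ [6,8,10,8,8,9,9,10,8]
j=3: 8≤8, i=2, swap(2,3) ⇒ [6,8,8,10,8,9,9,10,8]
j=4: 8≤8, i=3, swap(3,4) ⇒ [6,8,8,8,10,9,9,10,8]
j=5: 9>8, skip
(after j=5) data = [6,8,8,8,10,9,9,10,8]

[6,8,8,8,10,9,9,10,8]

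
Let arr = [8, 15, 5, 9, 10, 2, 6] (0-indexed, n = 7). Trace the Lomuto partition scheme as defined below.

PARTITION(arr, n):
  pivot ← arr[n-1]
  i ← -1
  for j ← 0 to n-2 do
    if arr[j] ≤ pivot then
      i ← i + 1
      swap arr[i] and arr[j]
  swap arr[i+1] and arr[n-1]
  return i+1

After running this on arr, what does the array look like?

pivot = arr[6] = 6; i = -1
j=0: arr[0]=8 > 6 → no swap
j=1: arr[1]=15 > 6 → no swap
j=2: arr[2]=5 ≤ 6 → i=0, swap arr[0],arr[2] → [5, 15, 8, 9, 10, 2, 6]
j=3: arr[3]=9 > 6 → no swap
j=4: arr[4]=10 > 6 → no swap
j=5: arr[5]=2 ≤ 6 → i=1, swap arr[1],arr[5] → [5, 2, 8, 9, 10, 15, 6]
final swap arr[2],arr[6] → [5, 2, 6, 9, 10, 15, 8]; return 2

[5, 2, 6, 9, 10, 15, 8]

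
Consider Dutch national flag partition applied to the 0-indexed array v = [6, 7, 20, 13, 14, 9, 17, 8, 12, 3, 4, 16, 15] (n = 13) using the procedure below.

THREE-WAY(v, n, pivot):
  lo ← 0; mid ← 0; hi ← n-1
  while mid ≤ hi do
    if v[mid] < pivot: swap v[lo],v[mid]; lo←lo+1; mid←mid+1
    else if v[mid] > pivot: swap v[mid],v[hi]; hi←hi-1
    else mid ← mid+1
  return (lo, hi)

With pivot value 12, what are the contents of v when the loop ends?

pivot = 12; lo=0, mid=0, hi=12
v[mid]=6<12: swap v[0],v[0]; lo=1,mid=1 → [6, 7, 20, 13, 14, 9, 17, 8, 12, 3, 4, 16, 15]
v[mid]=7<12: swap v[1],v[1]; lo=2,mid=2 → [6, 7, 20, 13, 14, 9, 17, 8, 12, 3, 4, 16, 15]
v[mid]=20>12: swap v[2],v[12]; hi=11 → [6, 7, 15, 13, 14, 9, 17, 8, 12, 3, 4, 16, 20]
v[mid]=15>12: swap v[2],v[11]; hi=10 → [6, 7, 16, 13, 14, 9, 17, 8, 12, 3, 4, 15, 20]
v[mid]=16>12: swap v[2],v[10]; hi=9 → [6, 7, 4, 13, 14, 9, 17, 8, 12, 3, 16, 15, 20]
v[mid]=4<12: swap v[2],v[2]; lo=3,mid=3 → [6, 7, 4, 13, 14, 9, 17, 8, 12, 3, 16, 15, 20]
v[mid]=13>12: swap v[3],v[9]; hi=8 → [6, 7, 4, 3, 14, 9, 17, 8, 12, 13, 16, 15, 20]
v[mid]=3<12: swap v[3],v[3]; lo=4,mid=4 → [6, 7, 4, 3, 14, 9, 17, 8, 12, 13, 16, 15, 20]
v[mid]=14>12: swap v[4],v[8]; hi=7 → [6, 7, 4, 3, 12, 9, 17, 8, 14, 13, 16, 15, 20]
v[mid]=12=12: mid=5
v[mid]=9<12: swap v[4],v[5]; lo=5,mid=6 → [6, 7, 4, 3, 9, 12, 17, 8, 14, 13, 16, 15, 20]
v[mid]=17>12: swap v[6],v[7]; hi=6 → [6, 7, 4, 3, 9, 12, 8, 17, 14, 13, 16, 15, 20]
v[mid]=8<12: swap v[5],v[6]; lo=6,mid=7 → [6, 7, 4, 3, 9, 8, 12, 17, 14, 13, 16, 15, 20]
end: lo=6, hi=6; v = [6, 7, 4, 3, 9, 8, 12, 17, 14, 13, 16, 15, 20]

[6, 7, 4, 3, 9, 8, 12, 17, 14, 13, 16, 15, 20]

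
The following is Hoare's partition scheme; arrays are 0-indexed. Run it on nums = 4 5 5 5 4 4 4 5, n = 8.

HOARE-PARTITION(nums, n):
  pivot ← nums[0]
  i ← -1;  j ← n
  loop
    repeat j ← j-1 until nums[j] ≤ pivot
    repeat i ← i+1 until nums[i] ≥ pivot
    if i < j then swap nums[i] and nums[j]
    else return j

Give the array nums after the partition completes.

pivot = nums[0] = 4; i = -1, j = 8
j→6 (nums[6]=4≤4), i→0 (nums[0]=4≥4); i<j, swap → 4 5 5 5 4 4 4 5
j→5 (nums[5]=4≤4), i→1 (nums[1]=5≥4); i<j, swap → 4 4 5 5 4 5 4 5
j→4 (nums[4]=4≤4), i→2 (nums[2]=5≥4); i<j, swap → 4 4 4 5 5 5 4 5
j→2, i→3; i≥j, return j=2. nums = 4 4 4 5 5 5 4 5

4 4 4 5 5 5 4 5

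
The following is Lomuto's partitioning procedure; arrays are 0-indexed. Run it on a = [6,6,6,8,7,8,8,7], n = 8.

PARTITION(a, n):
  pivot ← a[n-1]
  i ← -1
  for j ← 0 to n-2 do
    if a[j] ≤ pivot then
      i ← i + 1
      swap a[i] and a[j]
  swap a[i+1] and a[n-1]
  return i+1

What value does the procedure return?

pivot=7, i=-1
j=0: 6≤7, i=0, swap(0,0) ⇒ [6,6,6,8,7,8,8,7]
j=1: 6≤7, i=1, swap(1,1) ⇒ [6,6,6,8,7,8,8,7]
j=2: 6≤7, i=2, swap(2,2) ⇒ [6,6,6,8,7,8,8,7]
j=3: 8>7, skip
j=4: 7≤7, i=3, swap(3,4) ⇒ [6,6,6,7,8,8,8,7]
j=5: 8>7, skip
j=6: 8>7, skip
swap(4,7) ⇒ [6,6,6,7,7,8,8,8]; return 4

4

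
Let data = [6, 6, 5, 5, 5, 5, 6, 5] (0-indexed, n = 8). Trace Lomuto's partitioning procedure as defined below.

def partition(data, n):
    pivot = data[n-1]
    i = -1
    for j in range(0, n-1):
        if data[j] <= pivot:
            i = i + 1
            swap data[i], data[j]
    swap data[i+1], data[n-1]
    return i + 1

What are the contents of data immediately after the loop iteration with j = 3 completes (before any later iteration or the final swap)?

[5, 5, 6, 6, 5, 5, 6, 5]

pivot=5, i=-1
j=0: 6>5, skip
j=1: 6>5, skip
j=2: 5≤5, i=0, swap(0,2) ⇒ [5, 6, 6, 5, 5, 5, 6, 5]
j=3: 5≤5, i=1, swap(1,3) ⇒ [5, 5, 6, 6, 5, 5, 6, 5]
(after j=3) data = [5, 5, 6, 6, 5, 5, 6, 5]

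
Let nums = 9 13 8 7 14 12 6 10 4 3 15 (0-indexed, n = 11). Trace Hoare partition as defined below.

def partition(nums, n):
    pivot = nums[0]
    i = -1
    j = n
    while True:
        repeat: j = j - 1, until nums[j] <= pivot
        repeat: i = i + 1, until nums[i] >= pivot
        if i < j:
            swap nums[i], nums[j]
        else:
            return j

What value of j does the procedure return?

4

pivot=9
j stops at 9 (3), i stops at 0 (9); swap ⇒ 3 13 8 7 14 12 6 10 4 9 15
j stops at 8 (4), i stops at 1 (13); swap ⇒ 3 4 8 7 14 12 6 10 13 9 15
j stops at 6 (6), i stops at 4 (14); swap ⇒ 3 4 8 7 6 12 14 10 13 9 15
j stops at 4, i stops at 5; i≥j ⇒ return 4. nums=3 4 8 7 6 12 14 10 13 9 15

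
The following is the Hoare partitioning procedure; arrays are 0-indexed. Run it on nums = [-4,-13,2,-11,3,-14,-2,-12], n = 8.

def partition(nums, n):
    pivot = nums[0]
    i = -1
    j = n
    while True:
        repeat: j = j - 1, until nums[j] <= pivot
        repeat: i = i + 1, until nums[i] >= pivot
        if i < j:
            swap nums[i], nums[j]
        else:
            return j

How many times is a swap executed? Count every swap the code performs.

pivot = nums[0] = -4; i = -1, j = 8
j→7 (nums[7]=-12≤-4), i→0 (nums[0]=-4≥-4); i<j, swap → [-12,-13,2,-11,3,-14,-2,-4]
j→5 (nums[5]=-14≤-4), i→2 (nums[2]=2≥-4); i<j, swap → [-12,-13,-14,-11,3,2,-2,-4]
j→3, i→4; i≥j, return j=3. nums = [-12,-13,-14,-11,3,2,-2,-4]

2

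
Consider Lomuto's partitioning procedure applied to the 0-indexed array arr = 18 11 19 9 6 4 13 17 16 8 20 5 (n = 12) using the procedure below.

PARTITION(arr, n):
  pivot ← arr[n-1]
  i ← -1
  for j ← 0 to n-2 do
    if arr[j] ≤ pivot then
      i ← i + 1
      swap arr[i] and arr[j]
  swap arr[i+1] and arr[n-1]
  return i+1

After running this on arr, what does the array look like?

pivot=5, i=-1
j=0: 18>5, skip
j=1: 11>5, skip
j=2: 19>5, skip
j=3: 9>5, skip
j=4: 6>5, skip
j=5: 4≤5, i=0, swap(0,5) ⇒ 4 11 19 9 6 18 13 17 16 8 20 5
j=6: 13>5, skip
j=7: 17>5, skip
j=8: 16>5, skip
j=9: 8>5, skip
j=10: 20>5, skip
swap(1,11) ⇒ 4 5 19 9 6 18 13 17 16 8 20 11; return 1

4 5 19 9 6 18 13 17 16 8 20 11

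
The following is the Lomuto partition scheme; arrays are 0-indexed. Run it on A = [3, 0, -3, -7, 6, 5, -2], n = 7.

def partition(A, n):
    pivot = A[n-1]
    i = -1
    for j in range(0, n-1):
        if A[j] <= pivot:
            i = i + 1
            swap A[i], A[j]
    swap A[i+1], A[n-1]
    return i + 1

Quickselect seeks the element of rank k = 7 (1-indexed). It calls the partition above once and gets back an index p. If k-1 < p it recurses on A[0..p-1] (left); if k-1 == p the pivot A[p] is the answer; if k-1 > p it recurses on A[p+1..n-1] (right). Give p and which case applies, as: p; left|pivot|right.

2; right

pivot = A[6] = -2; i = -1
j=0: A[0]=3 > -2 → no swap
j=1: A[1]=0 > -2 → no swap
j=2: A[2]=-3 ≤ -2 → i=0, swap A[0],A[2] → [-3, 0, 3, -7, 6, 5, -2]
j=3: A[3]=-7 ≤ -2 → i=1, swap A[1],A[3] → [-3, -7, 3, 0, 6, 5, -2]
j=4: A[4]=6 > -2 → no swap
j=5: A[5]=5 > -2 → no swap
final swap A[2],A[6] → [-3, -7, -2, 0, 6, 5, 3]; return 2
p = 2; k-1 = 6 > 2 ⇒ right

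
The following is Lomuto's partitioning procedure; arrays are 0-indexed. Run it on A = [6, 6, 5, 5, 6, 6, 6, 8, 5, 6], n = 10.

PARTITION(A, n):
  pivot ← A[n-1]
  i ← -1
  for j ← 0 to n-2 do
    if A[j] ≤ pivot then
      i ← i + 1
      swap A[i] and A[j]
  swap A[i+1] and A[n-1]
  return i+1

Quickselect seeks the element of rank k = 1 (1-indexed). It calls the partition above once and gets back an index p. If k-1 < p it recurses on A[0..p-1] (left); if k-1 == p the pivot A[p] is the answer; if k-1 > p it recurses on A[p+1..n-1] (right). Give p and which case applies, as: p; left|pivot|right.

8; left

pivot=6, i=-1
j=0: 6≤6, i=0, swap(0,0) ⇒ [6, 6, 5, 5, 6, 6, 6, 8, 5, 6]
j=1: 6≤6, i=1, swap(1,1) ⇒ [6, 6, 5, 5, 6, 6, 6, 8, 5, 6]
j=2: 5≤6, i=2, swap(2,2) ⇒ [6, 6, 5, 5, 6, 6, 6, 8, 5, 6]
j=3: 5≤6, i=3, swap(3,3) ⇒ [6, 6, 5, 5, 6, 6, 6, 8, 5, 6]
j=4: 6≤6, i=4, swap(4,4) ⇒ [6, 6, 5, 5, 6, 6, 6, 8, 5, 6]
j=5: 6≤6, i=5, swap(5,5) ⇒ [6, 6, 5, 5, 6, 6, 6, 8, 5, 6]
j=6: 6≤6, i=6, swap(6,6) ⇒ [6, 6, 5, 5, 6, 6, 6, 8, 5, 6]
j=7: 8>6, skip
j=8: 5≤6, i=7, swap(7,8) ⇒ [6, 6, 5, 5, 6, 6, 6, 5, 8, 6]
swap(8,9) ⇒ [6, 6, 5, 5, 6, 6, 6, 5, 6, 8]; return 8
p = 8; k-1 = 0 < 8 ⇒ left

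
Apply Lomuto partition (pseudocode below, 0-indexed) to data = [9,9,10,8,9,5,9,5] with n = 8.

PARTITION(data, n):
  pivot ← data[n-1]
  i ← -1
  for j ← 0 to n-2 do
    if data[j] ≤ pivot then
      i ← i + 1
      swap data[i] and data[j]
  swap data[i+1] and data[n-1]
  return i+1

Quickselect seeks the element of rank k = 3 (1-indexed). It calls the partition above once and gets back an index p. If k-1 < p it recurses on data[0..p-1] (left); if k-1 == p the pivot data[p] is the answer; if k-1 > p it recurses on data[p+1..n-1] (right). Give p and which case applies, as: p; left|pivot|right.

1; right

pivot = data[7] = 5; i = -1
j=0: data[0]=9 > 5 → no swap
j=1: data[1]=9 > 5 → no swap
j=2: data[2]=10 > 5 → no swap
j=3: data[3]=8 > 5 → no swap
j=4: data[4]=9 > 5 → no swap
j=5: data[5]=5 ≤ 5 → i=0, swap data[0],data[5] → [5,9,10,8,9,9,9,5]
j=6: data[6]=9 > 5 → no swap
final swap data[1],data[7] → [5,5,10,8,9,9,9,9]; return 1
p = 1; k-1 = 2 > 1 ⇒ right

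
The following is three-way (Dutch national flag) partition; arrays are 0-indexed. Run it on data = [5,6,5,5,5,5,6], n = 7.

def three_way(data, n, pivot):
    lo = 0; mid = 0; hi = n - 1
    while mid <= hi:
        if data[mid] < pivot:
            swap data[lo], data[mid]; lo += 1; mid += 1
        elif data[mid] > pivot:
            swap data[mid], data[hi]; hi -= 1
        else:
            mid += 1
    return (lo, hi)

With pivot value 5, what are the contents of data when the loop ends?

pivot = 5; lo=0, mid=0, hi=6
data[mid]=5=5: mid=1
data[mid]=6>5: swap data[1],data[6]; hi=5 → [5,6,5,5,5,5,6]
data[mid]=6>5: swap data[1],data[5]; hi=4 → [5,5,5,5,5,6,6]
data[mid]=5=5: mid=2
data[mid]=5=5: mid=3
data[mid]=5=5: mid=4
data[mid]=5=5: mid=5
end: lo=0, hi=4; data = [5,5,5,5,5,6,6]

[5,5,5,5,5,6,6]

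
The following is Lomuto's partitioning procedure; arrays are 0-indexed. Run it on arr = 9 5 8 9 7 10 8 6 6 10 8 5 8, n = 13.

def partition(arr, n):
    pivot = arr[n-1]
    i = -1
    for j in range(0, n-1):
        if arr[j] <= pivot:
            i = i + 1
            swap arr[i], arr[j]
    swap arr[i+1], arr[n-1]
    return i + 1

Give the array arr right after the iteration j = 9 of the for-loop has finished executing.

5 8 7 8 6 6 9 9 10 10 8 5 8

pivot = arr[12] = 8; i = -1
j=0: arr[0]=9 > 8 → no swap
j=1: arr[1]=5 ≤ 8 → i=0, swap arr[0],arr[1] → 5 9 8 9 7 10 8 6 6 10 8 5 8
j=2: arr[2]=8 ≤ 8 → i=1, swap arr[1],arr[2] → 5 8 9 9 7 10 8 6 6 10 8 5 8
j=3: arr[3]=9 > 8 → no swap
j=4: arr[4]=7 ≤ 8 → i=2, swap arr[2],arr[4] → 5 8 7 9 9 10 8 6 6 10 8 5 8
j=5: arr[5]=10 > 8 → no swap
j=6: arr[6]=8 ≤ 8 → i=3, swap arr[3],arr[6] → 5 8 7 8 9 10 9 6 6 10 8 5 8
j=7: arr[7]=6 ≤ 8 → i=4, swap arr[4],arr[7] → 5 8 7 8 6 10 9 9 6 10 8 5 8
j=8: arr[8]=6 ≤ 8 → i=5, swap arr[5],arr[8] → 5 8 7 8 6 6 9 9 10 10 8 5 8
j=9: arr[9]=10 > 8 → no swap
(after j=9) arr = 5 8 7 8 6 6 9 9 10 10 8 5 8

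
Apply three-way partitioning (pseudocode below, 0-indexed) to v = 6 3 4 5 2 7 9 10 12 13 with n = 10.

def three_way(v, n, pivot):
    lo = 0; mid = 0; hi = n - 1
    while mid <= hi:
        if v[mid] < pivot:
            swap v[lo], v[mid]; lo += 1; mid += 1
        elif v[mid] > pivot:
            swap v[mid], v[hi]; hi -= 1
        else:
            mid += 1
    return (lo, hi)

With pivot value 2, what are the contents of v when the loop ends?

lo=0 mid=0 hi=9
6>2: swap(0,9), hi=8 ⇒ 13 3 4 5 2 7 9 10 12 6
13>2: swap(0,8), hi=7 ⇒ 12 3 4 5 2 7 9 10 13 6
12>2: swap(0,7), hi=6 ⇒ 10 3 4 5 2 7 9 12 13 6
10>2: swap(0,6), hi=5 ⇒ 9 3 4 5 2 7 10 12 13 6
9>2: swap(0,5), hi=4 ⇒ 7 3 4 5 2 9 10 12 13 6
7>2: swap(0,4), hi=3 ⇒ 2 3 4 5 7 9 10 12 13 6
2=2: mid=1
3>2: swap(1,3), hi=2 ⇒ 2 5 4 3 7 9 10 12 13 6
5>2: swap(1,2), hi=1 ⇒ 2 4 5 3 7 9 10 12 13 6
4>2: swap(1,1), hi=0 ⇒ 2 4 5 3 7 9 10 12 13 6
done. lo=0 hi=0; v=2 4 5 3 7 9 10 12 13 6

2 4 5 3 7 9 10 12 13 6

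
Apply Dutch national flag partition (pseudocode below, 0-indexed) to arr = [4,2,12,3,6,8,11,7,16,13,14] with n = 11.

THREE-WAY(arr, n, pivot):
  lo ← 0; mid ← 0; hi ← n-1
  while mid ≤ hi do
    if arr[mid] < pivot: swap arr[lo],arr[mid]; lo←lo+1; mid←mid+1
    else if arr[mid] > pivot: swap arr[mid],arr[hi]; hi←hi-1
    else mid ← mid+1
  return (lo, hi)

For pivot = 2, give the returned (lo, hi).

(0, 0)

pivot = 2; lo=0, mid=0, hi=10
arr[mid]=4>2: swap arr[0],arr[10]; hi=9 → [14,2,12,3,6,8,11,7,16,13,4]
arr[mid]=14>2: swap arr[0],arr[9]; hi=8 → [13,2,12,3,6,8,11,7,16,14,4]
arr[mid]=13>2: swap arr[0],arr[8]; hi=7 → [16,2,12,3,6,8,11,7,13,14,4]
arr[mid]=16>2: swap arr[0],arr[7]; hi=6 → [7,2,12,3,6,8,11,16,13,14,4]
arr[mid]=7>2: swap arr[0],arr[6]; hi=5 → [11,2,12,3,6,8,7,16,13,14,4]
arr[mid]=11>2: swap arr[0],arr[5]; hi=4 → [8,2,12,3,6,11,7,16,13,14,4]
arr[mid]=8>2: swap arr[0],arr[4]; hi=3 → [6,2,12,3,8,11,7,16,13,14,4]
arr[mid]=6>2: swap arr[0],arr[3]; hi=2 → [3,2,12,6,8,11,7,16,13,14,4]
arr[mid]=3>2: swap arr[0],arr[2]; hi=1 → [12,2,3,6,8,11,7,16,13,14,4]
arr[mid]=12>2: swap arr[0],arr[1]; hi=0 → [2,12,3,6,8,11,7,16,13,14,4]
arr[mid]=2=2: mid=1
end: lo=0, hi=0; arr = [2,12,3,6,8,11,7,16,13,14,4]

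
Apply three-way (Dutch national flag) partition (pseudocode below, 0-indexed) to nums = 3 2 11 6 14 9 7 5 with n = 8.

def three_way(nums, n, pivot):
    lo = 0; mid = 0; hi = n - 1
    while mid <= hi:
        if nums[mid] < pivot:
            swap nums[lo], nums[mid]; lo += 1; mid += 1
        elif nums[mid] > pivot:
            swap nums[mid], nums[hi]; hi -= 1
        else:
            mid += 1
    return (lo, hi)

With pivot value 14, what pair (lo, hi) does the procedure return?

(7, 7)

lo=0 mid=0 hi=7
3<14: swap(0,0), lo=1 mid=1 ⇒ 3 2 11 6 14 9 7 5
2<14: swap(1,1), lo=2 mid=2 ⇒ 3 2 11 6 14 9 7 5
11<14: swap(2,2), lo=3 mid=3 ⇒ 3 2 11 6 14 9 7 5
6<14: swap(3,3), lo=4 mid=4 ⇒ 3 2 11 6 14 9 7 5
14=14: mid=5
9<14: swap(4,5), lo=5 mid=6 ⇒ 3 2 11 6 9 14 7 5
7<14: swap(5,6), lo=6 mid=7 ⇒ 3 2 11 6 9 7 14 5
5<14: swap(6,7), lo=7 mid=8 ⇒ 3 2 11 6 9 7 5 14
done. lo=7 hi=7; nums=3 2 11 6 9 7 5 14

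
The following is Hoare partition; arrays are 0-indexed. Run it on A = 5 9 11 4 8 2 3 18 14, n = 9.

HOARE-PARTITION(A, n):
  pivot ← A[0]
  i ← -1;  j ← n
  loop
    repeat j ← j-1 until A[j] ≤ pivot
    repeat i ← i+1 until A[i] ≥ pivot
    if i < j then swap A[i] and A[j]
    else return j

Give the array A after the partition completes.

pivot=5
j stops at 6 (3), i stops at 0 (5); swap ⇒ 3 9 11 4 8 2 5 18 14
j stops at 5 (2), i stops at 1 (9); swap ⇒ 3 2 11 4 8 9 5 18 14
j stops at 3 (4), i stops at 2 (11); swap ⇒ 3 2 4 11 8 9 5 18 14
j stops at 2, i stops at 3; i≥j ⇒ return 2. A=3 2 4 11 8 9 5 18 14

3 2 4 11 8 9 5 18 14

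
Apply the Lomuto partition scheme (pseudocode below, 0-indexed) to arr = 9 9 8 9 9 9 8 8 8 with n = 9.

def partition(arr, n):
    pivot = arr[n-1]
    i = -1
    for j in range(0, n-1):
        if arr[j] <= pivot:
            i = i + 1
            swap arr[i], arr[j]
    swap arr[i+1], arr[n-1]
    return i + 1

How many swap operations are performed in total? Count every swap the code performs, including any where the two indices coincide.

pivot = arr[8] = 8; i = -1
j=0: arr[0]=9 > 8 → no swap
j=1: arr[1]=9 > 8 → no swap
j=2: arr[2]=8 ≤ 8 → i=0, swap arr[0],arr[2] → 8 9 9 9 9 9 8 8 8
j=3: arr[3]=9 > 8 → no swap
j=4: arr[4]=9 > 8 → no swap
j=5: arr[5]=9 > 8 → no swap
j=6: arr[6]=8 ≤ 8 → i=1, swap arr[1],arr[6] → 8 8 9 9 9 9 9 8 8
j=7: arr[7]=8 ≤ 8 → i=2, swap arr[2],arr[7] → 8 8 8 9 9 9 9 9 8
final swap arr[3],arr[8] → 8 8 8 8 9 9 9 9 9; return 3

4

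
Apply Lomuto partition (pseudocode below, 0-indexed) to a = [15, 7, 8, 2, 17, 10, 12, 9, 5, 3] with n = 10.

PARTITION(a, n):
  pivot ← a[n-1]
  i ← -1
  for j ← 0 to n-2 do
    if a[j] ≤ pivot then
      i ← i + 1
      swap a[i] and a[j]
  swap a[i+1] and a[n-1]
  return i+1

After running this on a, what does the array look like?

[2, 3, 8, 15, 17, 10, 12, 9, 5, 7]

pivot = a[9] = 3; i = -1
j=0: a[0]=15 > 3 → no swap
j=1: a[1]=7 > 3 → no swap
j=2: a[2]=8 > 3 → no swap
j=3: a[3]=2 ≤ 3 → i=0, swap a[0],a[3] → [2, 7, 8, 15, 17, 10, 12, 9, 5, 3]
j=4: a[4]=17 > 3 → no swap
j=5: a[5]=10 > 3 → no swap
j=6: a[6]=12 > 3 → no swap
j=7: a[7]=9 > 3 → no swap
j=8: a[8]=5 > 3 → no swap
final swap a[1],a[9] → [2, 3, 8, 15, 17, 10, 12, 9, 5, 7]; return 1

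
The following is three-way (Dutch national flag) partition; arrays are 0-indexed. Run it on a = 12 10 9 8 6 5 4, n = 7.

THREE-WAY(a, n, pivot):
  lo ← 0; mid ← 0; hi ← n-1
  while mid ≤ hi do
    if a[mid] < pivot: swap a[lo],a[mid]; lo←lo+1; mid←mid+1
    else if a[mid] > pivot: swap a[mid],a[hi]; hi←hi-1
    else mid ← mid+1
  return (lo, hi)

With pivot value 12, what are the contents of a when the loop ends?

pivot = 12; lo=0, mid=0, hi=6
a[mid]=12=12: mid=1
a[mid]=10<12: swap a[0],a[1]; lo=1,mid=2 → 10 12 9 8 6 5 4
a[mid]=9<12: swap a[1],a[2]; lo=2,mid=3 → 10 9 12 8 6 5 4
a[mid]=8<12: swap a[2],a[3]; lo=3,mid=4 → 10 9 8 12 6 5 4
a[mid]=6<12: swap a[3],a[4]; lo=4,mid=5 → 10 9 8 6 12 5 4
a[mid]=5<12: swap a[4],a[5]; lo=5,mid=6 → 10 9 8 6 5 12 4
a[mid]=4<12: swap a[5],a[6]; lo=6,mid=7 → 10 9 8 6 5 4 12
end: lo=6, hi=6; a = 10 9 8 6 5 4 12

10 9 8 6 5 4 12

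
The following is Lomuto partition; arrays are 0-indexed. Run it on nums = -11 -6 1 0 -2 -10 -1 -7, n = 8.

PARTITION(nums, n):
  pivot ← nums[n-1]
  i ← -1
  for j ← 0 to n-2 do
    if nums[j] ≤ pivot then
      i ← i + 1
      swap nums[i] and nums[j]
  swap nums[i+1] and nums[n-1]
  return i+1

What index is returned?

pivot = nums[7] = -7; i = -1
j=0: nums[0]=-11 ≤ -7 → i=0, swap nums[0],nums[0] (no change) → -11 -6 1 0 -2 -10 -1 -7
j=1: nums[1]=-6 > -7 → no swap
j=2: nums[2]=1 > -7 → no swap
j=3: nums[3]=0 > -7 → no swap
j=4: nums[4]=-2 > -7 → no swap
j=5: nums[5]=-10 ≤ -7 → i=1, swap nums[1],nums[5] → -11 -10 1 0 -2 -6 -1 -7
j=6: nums[6]=-1 > -7 → no swap
final swap nums[2],nums[7] → -11 -10 -7 0 -2 -6 -1 1; return 2

2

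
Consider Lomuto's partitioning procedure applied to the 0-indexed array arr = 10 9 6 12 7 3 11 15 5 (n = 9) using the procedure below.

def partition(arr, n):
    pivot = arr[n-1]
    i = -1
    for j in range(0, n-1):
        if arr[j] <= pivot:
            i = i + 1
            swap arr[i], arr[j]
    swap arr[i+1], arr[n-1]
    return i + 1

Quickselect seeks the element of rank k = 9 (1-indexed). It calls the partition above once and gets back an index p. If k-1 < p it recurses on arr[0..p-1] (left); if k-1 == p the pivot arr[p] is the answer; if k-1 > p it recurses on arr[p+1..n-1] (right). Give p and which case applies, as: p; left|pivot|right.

pivot = arr[8] = 5; i = -1
j=0: arr[0]=10 > 5 → no swap
j=1: arr[1]=9 > 5 → no swap
j=2: arr[2]=6 > 5 → no swap
j=3: arr[3]=12 > 5 → no swap
j=4: arr[4]=7 > 5 → no swap
j=5: arr[5]=3 ≤ 5 → i=0, swap arr[0],arr[5] → 3 9 6 12 7 10 11 15 5
j=6: arr[6]=11 > 5 → no swap
j=7: arr[7]=15 > 5 → no swap
final swap arr[1],arr[8] → 3 5 6 12 7 10 11 15 9; return 1
p = 1; k-1 = 8 > 1 ⇒ right

1; right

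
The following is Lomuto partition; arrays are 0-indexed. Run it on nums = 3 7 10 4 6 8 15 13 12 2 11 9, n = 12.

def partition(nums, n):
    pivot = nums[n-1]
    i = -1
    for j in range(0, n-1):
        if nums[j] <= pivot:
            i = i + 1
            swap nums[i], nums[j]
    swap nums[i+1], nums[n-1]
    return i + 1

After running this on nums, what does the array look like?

pivot = nums[11] = 9; i = -1
j=0: nums[0]=3 ≤ 9 → i=0, swap nums[0],nums[0] (no change) → 3 7 10 4 6 8 15 13 12 2 11 9
j=1: nums[1]=7 ≤ 9 → i=1, swap nums[1],nums[1] (no change) → 3 7 10 4 6 8 15 13 12 2 11 9
j=2: nums[2]=10 > 9 → no swap
j=3: nums[3]=4 ≤ 9 → i=2, swap nums[2],nums[3] → 3 7 4 10 6 8 15 13 12 2 11 9
j=4: nums[4]=6 ≤ 9 → i=3, swap nums[3],nums[4] → 3 7 4 6 10 8 15 13 12 2 11 9
j=5: nums[5]=8 ≤ 9 → i=4, swap nums[4],nums[5] → 3 7 4 6 8 10 15 13 12 2 11 9
j=6: nums[6]=15 > 9 → no swap
j=7: nums[7]=13 > 9 → no swap
j=8: nums[8]=12 > 9 → no swap
j=9: nums[9]=2 ≤ 9 → i=5, swap nums[5],nums[9] → 3 7 4 6 8 2 15 13 12 10 11 9
j=10: nums[10]=11 > 9 → no swap
final swap nums[6],nums[11] → 3 7 4 6 8 2 9 13 12 10 11 15; return 6

3 7 4 6 8 2 9 13 12 10 11 15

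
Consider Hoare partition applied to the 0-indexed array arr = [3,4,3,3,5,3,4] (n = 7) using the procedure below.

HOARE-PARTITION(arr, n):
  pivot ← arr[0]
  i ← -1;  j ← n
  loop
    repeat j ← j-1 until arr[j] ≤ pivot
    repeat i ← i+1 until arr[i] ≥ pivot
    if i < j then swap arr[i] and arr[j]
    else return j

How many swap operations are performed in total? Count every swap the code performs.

2

pivot = arr[0] = 3; i = -1, j = 7
j→5 (arr[5]=3≤3), i→0 (arr[0]=3≥3); i<j, swap → [3,4,3,3,5,3,4]
j→3 (arr[3]=3≤3), i→1 (arr[1]=4≥3); i<j, swap → [3,3,3,4,5,3,4]
j→2, i→2; i≥j, return j=2. arr = [3,3,3,4,5,3,4]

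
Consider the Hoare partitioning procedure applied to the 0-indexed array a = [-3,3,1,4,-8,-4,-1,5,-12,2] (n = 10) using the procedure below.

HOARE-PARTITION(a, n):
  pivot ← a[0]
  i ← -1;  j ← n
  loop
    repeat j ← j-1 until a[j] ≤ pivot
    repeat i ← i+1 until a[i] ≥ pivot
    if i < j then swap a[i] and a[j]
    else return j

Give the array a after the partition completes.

[-12,-4,-8,4,1,3,-1,5,-3,2]

pivot=-3
j stops at 8 (-12), i stops at 0 (-3); swap ⇒ [-12,3,1,4,-8,-4,-1,5,-3,2]
j stops at 5 (-4), i stops at 1 (3); swap ⇒ [-12,-4,1,4,-8,3,-1,5,-3,2]
j stops at 4 (-8), i stops at 2 (1); swap ⇒ [-12,-4,-8,4,1,3,-1,5,-3,2]
j stops at 2, i stops at 3; i≥j ⇒ return 2. a=[-12,-4,-8,4,1,3,-1,5,-3,2]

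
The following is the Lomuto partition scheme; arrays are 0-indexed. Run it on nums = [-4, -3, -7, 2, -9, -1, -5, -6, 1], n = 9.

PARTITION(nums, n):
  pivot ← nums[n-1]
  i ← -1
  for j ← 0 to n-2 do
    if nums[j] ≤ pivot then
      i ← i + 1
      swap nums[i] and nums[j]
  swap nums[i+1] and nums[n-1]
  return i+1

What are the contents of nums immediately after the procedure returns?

pivot = nums[8] = 1; i = -1
j=0: nums[0]=-4 ≤ 1 → i=0, swap nums[0],nums[0] (no change) → [-4, -3, -7, 2, -9, -1, -5, -6, 1]
j=1: nums[1]=-3 ≤ 1 → i=1, swap nums[1],nums[1] (no change) → [-4, -3, -7, 2, -9, -1, -5, -6, 1]
j=2: nums[2]=-7 ≤ 1 → i=2, swap nums[2],nums[2] (no change) → [-4, -3, -7, 2, -9, -1, -5, -6, 1]
j=3: nums[3]=2 > 1 → no swap
j=4: nums[4]=-9 ≤ 1 → i=3, swap nums[3],nums[4] → [-4, -3, -7, -9, 2, -1, -5, -6, 1]
j=5: nums[5]=-1 ≤ 1 → i=4, swap nums[4],nums[5] → [-4, -3, -7, -9, -1, 2, -5, -6, 1]
j=6: nums[6]=-5 ≤ 1 → i=5, swap nums[5],nums[6] → [-4, -3, -7, -9, -1, -5, 2, -6, 1]
j=7: nums[7]=-6 ≤ 1 → i=6, swap nums[6],nums[7] → [-4, -3, -7, -9, -1, -5, -6, 2, 1]
final swap nums[7],nums[8] → [-4, -3, -7, -9, -1, -5, -6, 1, 2]; return 7

[-4, -3, -7, -9, -1, -5, -6, 1, 2]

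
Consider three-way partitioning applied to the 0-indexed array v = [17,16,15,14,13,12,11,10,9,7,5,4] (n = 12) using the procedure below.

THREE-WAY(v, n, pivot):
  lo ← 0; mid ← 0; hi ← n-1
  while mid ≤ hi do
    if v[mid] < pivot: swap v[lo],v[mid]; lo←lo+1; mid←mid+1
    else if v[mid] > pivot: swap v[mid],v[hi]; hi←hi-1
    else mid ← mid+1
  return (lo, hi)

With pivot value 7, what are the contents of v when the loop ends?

[4,5,7,13,12,11,10,9,14,15,16,17]

pivot = 7; lo=0, mid=0, hi=11
v[mid]=17>7: swap v[0],v[11]; hi=10 → [4,16,15,14,13,12,11,10,9,7,5,17]
v[mid]=4<7: swap v[0],v[0]; lo=1,mid=1 → [4,16,15,14,13,12,11,10,9,7,5,17]
v[mid]=16>7: swap v[1],v[10]; hi=9 → [4,5,15,14,13,12,11,10,9,7,16,17]
v[mid]=5<7: swap v[1],v[1]; lo=2,mid=2 → [4,5,15,14,13,12,11,10,9,7,16,17]
v[mid]=15>7: swap v[2],v[9]; hi=8 → [4,5,7,14,13,12,11,10,9,15,16,17]
v[mid]=7=7: mid=3
v[mid]=14>7: swap v[3],v[8]; hi=7 → [4,5,7,9,13,12,11,10,14,15,16,17]
v[mid]=9>7: swap v[3],v[7]; hi=6 → [4,5,7,10,13,12,11,9,14,15,16,17]
v[mid]=10>7: swap v[3],v[6]; hi=5 → [4,5,7,11,13,12,10,9,14,15,16,17]
v[mid]=11>7: swap v[3],v[5]; hi=4 → [4,5,7,12,13,11,10,9,14,15,16,17]
v[mid]=12>7: swap v[3],v[4]; hi=3 → [4,5,7,13,12,11,10,9,14,15,16,17]
v[mid]=13>7: swap v[3],v[3]; hi=2 → [4,5,7,13,12,11,10,9,14,15,16,17]
end: lo=2, hi=2; v = [4,5,7,13,12,11,10,9,14,15,16,17]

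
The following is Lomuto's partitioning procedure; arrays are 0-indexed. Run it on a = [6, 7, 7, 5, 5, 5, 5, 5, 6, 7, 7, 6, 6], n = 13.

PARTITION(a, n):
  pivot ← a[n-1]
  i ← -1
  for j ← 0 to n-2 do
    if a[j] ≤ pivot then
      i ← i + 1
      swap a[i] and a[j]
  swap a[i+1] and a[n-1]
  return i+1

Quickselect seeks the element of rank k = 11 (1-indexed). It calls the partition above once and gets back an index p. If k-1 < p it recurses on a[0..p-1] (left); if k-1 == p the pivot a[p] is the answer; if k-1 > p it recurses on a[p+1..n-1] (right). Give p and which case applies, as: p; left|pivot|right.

pivot=6, i=-1
j=0: 6≤6, i=0, swap(0,0) ⇒ [6, 7, 7, 5, 5, 5, 5, 5, 6, 7, 7, 6, 6]
j=1: 7>6, skip
j=2: 7>6, skip
j=3: 5≤6, i=1, swap(1,3) ⇒ [6, 5, 7, 7, 5, 5, 5, 5, 6, 7, 7, 6, 6]
j=4: 5≤6, i=2, swap(2,4) ⇒ [6, 5, 5, 7, 7, 5, 5, 5, 6, 7, 7, 6, 6]
j=5: 5≤6, i=3, swap(3,5) ⇒ [6, 5, 5, 5, 7, 7, 5, 5, 6, 7, 7, 6, 6]
j=6: 5≤6, i=4, swap(4,6) ⇒ [6, 5, 5, 5, 5, 7, 7, 5, 6, 7, 7, 6, 6]
j=7: 5≤6, i=5, swap(5,7) ⇒ [6, 5, 5, 5, 5, 5, 7, 7, 6, 7, 7, 6, 6]
j=8: 6≤6, i=6, swap(6,8) ⇒ [6, 5, 5, 5, 5, 5, 6, 7, 7, 7, 7, 6, 6]
j=9: 7>6, skip
j=10: 7>6, skip
j=11: 6≤6, i=7, swap(7,11) ⇒ [6, 5, 5, 5, 5, 5, 6, 6, 7, 7, 7, 7, 6]
swap(8,12) ⇒ [6, 5, 5, 5, 5, 5, 6, 6, 6, 7, 7, 7, 7]; return 8
p = 8; k-1 = 10 > 8 ⇒ right

8; right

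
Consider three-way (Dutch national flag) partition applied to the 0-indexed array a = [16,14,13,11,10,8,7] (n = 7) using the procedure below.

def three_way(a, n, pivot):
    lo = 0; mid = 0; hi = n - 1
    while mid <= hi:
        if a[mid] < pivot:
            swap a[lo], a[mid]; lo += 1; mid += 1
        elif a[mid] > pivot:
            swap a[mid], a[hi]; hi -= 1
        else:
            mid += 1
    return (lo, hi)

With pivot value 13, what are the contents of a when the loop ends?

lo=0 mid=0 hi=6
16>13: swap(0,6), hi=5 ⇒ [7,14,13,11,10,8,16]
7<13: swap(0,0), lo=1 mid=1 ⇒ [7,14,13,11,10,8,16]
14>13: swap(1,5), hi=4 ⇒ [7,8,13,11,10,14,16]
8<13: swap(1,1), lo=2 mid=2 ⇒ [7,8,13,11,10,14,16]
13=13: mid=3
11<13: swap(2,3), lo=3 mid=4 ⇒ [7,8,11,13,10,14,16]
10<13: swap(3,4), lo=4 mid=5 ⇒ [7,8,11,10,13,14,16]
done. lo=4 hi=4; a=[7,8,11,10,13,14,16]

[7,8,11,10,13,14,16]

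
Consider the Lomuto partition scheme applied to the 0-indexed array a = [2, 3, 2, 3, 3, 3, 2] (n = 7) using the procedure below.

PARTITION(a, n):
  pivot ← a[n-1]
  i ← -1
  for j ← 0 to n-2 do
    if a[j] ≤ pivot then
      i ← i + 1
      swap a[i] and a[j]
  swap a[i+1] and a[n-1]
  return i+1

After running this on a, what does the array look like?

[2, 2, 2, 3, 3, 3, 3]

pivot=2, i=-1
j=0: 2≤2, i=0, swap(0,0) ⇒ [2, 3, 2, 3, 3, 3, 2]
j=1: 3>2, skip
j=2: 2≤2, i=1, swap(1,2) ⇒ [2, 2, 3, 3, 3, 3, 2]
j=3: 3>2, skip
j=4: 3>2, skip
j=5: 3>2, skip
swap(2,6) ⇒ [2, 2, 2, 3, 3, 3, 3]; return 2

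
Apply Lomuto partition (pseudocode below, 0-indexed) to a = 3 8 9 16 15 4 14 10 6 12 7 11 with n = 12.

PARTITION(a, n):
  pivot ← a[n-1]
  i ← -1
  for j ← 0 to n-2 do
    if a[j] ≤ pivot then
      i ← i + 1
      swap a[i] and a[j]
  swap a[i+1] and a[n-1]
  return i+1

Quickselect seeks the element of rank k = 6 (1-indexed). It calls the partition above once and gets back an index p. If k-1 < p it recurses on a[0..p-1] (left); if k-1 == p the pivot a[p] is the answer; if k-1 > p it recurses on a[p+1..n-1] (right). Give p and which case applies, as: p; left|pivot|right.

7; left

pivot = a[11] = 11; i = -1
j=0: a[0]=3 ≤ 11 → i=0, swap a[0],a[0] (no change) → 3 8 9 16 15 4 14 10 6 12 7 11
j=1: a[1]=8 ≤ 11 → i=1, swap a[1],a[1] (no change) → 3 8 9 16 15 4 14 10 6 12 7 11
j=2: a[2]=9 ≤ 11 → i=2, swap a[2],a[2] (no change) → 3 8 9 16 15 4 14 10 6 12 7 11
j=3: a[3]=16 > 11 → no swap
j=4: a[4]=15 > 11 → no swap
j=5: a[5]=4 ≤ 11 → i=3, swap a[3],a[5] → 3 8 9 4 15 16 14 10 6 12 7 11
j=6: a[6]=14 > 11 → no swap
j=7: a[7]=10 ≤ 11 → i=4, swap a[4],a[7] → 3 8 9 4 10 16 14 15 6 12 7 11
j=8: a[8]=6 ≤ 11 → i=5, swap a[5],a[8] → 3 8 9 4 10 6 14 15 16 12 7 11
j=9: a[9]=12 > 11 → no swap
j=10: a[10]=7 ≤ 11 → i=6, swap a[6],a[10] → 3 8 9 4 10 6 7 15 16 12 14 11
final swap a[7],a[11] → 3 8 9 4 10 6 7 11 16 12 14 15; return 7
p = 7; k-1 = 5 < 7 ⇒ left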